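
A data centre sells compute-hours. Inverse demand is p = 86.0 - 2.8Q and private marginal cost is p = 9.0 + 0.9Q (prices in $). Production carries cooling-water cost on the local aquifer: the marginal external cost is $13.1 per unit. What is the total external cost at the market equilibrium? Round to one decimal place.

Market equilibrium (private): 9.0 + 0.9Q = 86.0 - 2.8Q → Q_m = 20.8108.
Total external cost = MEC × Q_m = 13.1 × 20.8108 = 272.6215.

$272.6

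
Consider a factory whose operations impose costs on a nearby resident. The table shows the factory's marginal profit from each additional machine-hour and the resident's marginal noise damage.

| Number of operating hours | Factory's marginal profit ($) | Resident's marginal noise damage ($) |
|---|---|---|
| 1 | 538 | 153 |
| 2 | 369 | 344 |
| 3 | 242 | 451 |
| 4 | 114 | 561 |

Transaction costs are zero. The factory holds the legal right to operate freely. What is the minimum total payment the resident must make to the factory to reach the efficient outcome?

Left alone the factory would choose level 4 (marginal profit stays positive).
Efficient level: k* = 2 (marginal profit ≥ marginal noise damage through 2).
The resident must at least cover the factory's forgone profit from cutting 4→2: 242 + 114 = 356.

$356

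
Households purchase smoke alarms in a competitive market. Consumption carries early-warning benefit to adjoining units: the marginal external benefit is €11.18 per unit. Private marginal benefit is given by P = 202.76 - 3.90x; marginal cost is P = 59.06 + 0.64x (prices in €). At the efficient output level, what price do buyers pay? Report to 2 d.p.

P = €69.71

Social marginal benefit = demand + MEB = 213.94 - 3.90x.
Set SMB = MC: 213.94 - 3.90x = 59.06 + 0.64x → x* = 34.1145.
Consumer price on the demand curve at x*: 202.76 − 3.90×34.1145 = 69.7135.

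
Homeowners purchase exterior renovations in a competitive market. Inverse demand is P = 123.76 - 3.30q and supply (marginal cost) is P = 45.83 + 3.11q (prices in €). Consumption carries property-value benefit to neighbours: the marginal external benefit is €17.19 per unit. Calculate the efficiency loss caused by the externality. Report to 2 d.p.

DWL = €23.05

Market equilibrium (private): 45.83 + 3.11q = 123.76 - 3.30q → q_m = 12.1576.
Social marginal benefit = demand + MEB = 140.95 - 3.30q.
Set SMB = MC: 140.95 - 3.30q = 45.83 + 3.11q → q* = 14.8393.
Between q* and q_m the wedge SMB − MC runs linearly from 0 to MEB(q_m), so the loss is a triangle.
DWL = ½ × 2.6817 × 17.1900 = 23.0492.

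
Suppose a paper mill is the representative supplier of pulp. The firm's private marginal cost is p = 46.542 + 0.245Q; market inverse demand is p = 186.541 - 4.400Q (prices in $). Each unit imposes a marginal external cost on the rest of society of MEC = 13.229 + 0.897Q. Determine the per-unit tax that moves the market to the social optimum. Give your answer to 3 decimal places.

tax = $33.747 per unit

Social marginal cost = private MC + MEC = 59.771 + 1.142Q.
Set SMC = demand: 59.771 + 1.142Q = 186.541 - 4.400Q → Q* = 22.8744.
The Pigouvian tax equals MEC at Q*: 13.229 + 0.897×22.8744 = 33.7473.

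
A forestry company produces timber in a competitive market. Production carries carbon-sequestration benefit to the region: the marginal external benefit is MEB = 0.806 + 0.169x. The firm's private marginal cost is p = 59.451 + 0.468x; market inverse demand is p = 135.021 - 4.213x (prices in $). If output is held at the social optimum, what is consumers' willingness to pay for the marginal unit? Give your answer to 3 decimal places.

P = $63.706

Social marginal cost = private MC − MEB = 58.645 + 0.299x.
Set SMC = demand: 58.645 + 0.299x = 135.021 - 4.213x → x* = 16.9273.
Consumer price on the demand curve at x*: 135.021 − 4.213×16.9273 = 63.7063.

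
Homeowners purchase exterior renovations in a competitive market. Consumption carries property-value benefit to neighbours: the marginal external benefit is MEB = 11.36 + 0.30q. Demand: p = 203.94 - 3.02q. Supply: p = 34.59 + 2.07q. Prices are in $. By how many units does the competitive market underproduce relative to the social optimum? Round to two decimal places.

Market equilibrium (private): 34.59 + 2.07q = 203.94 - 3.02q → q_m = 33.2711.
Social marginal benefit = demand + MEB = 215.30 - 2.72q.
Set SMB = MC: 215.30 - 2.72q = 34.59 + 2.07q → q* = 37.7265.
Gap = |33.2711 − 37.7265| = 4.4554.

4.46 units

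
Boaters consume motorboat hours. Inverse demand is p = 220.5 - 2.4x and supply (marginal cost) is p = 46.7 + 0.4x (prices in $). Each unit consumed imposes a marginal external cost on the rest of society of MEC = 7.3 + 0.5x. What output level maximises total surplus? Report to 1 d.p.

x* = 50.5

Social marginal benefit = demand − MEC = 213.2 - 2.9x.
Set SMB = MC: 213.2 - 2.9x = 46.7 + 0.4x → x* = 50.4545.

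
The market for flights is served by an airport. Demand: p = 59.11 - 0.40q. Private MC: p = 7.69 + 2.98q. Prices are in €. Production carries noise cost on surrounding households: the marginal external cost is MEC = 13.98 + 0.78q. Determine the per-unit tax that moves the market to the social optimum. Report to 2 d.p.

Social marginal cost = private MC + MEC = 21.67 + 3.76q.
Set SMC = demand: 21.67 + 3.76q = 59.11 - 0.40q → q* = 9.0000.
The Pigouvian tax equals MEC at q*: 13.98 + 0.78×9.0000 = 21.0000.

tax = €21.00 per unit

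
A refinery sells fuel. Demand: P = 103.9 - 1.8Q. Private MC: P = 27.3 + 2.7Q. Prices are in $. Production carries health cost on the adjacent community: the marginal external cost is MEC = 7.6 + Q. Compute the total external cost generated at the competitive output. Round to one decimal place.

Market equilibrium (private): 27.3 + 2.7Q = 103.9 - 1.8Q → Q_m = 17.0222.
Total external cost = ∫₀^{Q_m} (7.6 + 1.0Q) dQ = 7.6×17.0222 + ½×1.0×17.0222² = 274.2464.

$274.2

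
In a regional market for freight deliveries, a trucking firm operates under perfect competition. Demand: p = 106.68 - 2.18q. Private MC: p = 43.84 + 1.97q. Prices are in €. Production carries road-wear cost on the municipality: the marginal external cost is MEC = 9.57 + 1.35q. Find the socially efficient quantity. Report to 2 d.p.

Social marginal cost = private MC + MEC = 53.41 + 3.32q.
Set SMC = demand: 53.41 + 3.32q = 106.68 - 2.18q → q* = 9.6855.

q* = 9.69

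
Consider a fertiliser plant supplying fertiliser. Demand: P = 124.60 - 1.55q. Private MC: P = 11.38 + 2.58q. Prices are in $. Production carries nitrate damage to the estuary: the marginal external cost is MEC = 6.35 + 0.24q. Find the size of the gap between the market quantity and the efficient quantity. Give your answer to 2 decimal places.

2.96 units

Market equilibrium (private): 11.38 + 2.58q = 124.60 - 1.55q → q_m = 27.4140.
Social marginal cost = private MC + MEC = 17.73 + 2.82q.
Set SMC = demand: 17.73 + 2.82q = 124.60 - 1.55q → q* = 24.4554.
Gap = |27.4140 − 24.4554| = 2.9586.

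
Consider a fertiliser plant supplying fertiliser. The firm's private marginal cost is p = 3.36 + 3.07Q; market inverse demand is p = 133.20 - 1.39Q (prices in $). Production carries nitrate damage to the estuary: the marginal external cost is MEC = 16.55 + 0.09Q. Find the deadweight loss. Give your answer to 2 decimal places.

Market equilibrium (private): 3.36 + 3.07Q = 133.20 - 1.39Q → Q_m = 29.1121.
Social marginal cost = private MC + MEC = 19.91 + 3.16Q.
Set SMC = demand: 19.91 + 3.16Q = 133.20 - 1.39Q → Q* = 24.8989.
Height of the DWL triangle at Q_m is SMC(Q_m) − demand(Q_m) = MEC(Q_m) = 19.1701.
DWL = ½ × 4.2132 × 19.1701 = 40.3837.

DWL = $40.38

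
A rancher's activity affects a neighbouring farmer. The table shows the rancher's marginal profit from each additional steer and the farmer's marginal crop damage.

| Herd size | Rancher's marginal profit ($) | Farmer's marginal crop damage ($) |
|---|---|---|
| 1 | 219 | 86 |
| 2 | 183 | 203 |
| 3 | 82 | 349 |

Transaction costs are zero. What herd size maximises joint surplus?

Bargaining reaches the level where marginal profit last exceeds marginal crop damage.
That holds through level 1 (219 ≥ 86) but not at 2 (183 < 203).

1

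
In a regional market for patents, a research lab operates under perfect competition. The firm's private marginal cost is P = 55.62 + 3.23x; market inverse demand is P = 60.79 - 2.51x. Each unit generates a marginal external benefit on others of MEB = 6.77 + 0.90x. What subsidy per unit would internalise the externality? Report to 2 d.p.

Social marginal cost = private MC − MEB = 48.85 + 2.33x.
Set SMC = demand: 48.85 + 2.33x = 60.79 - 2.51x → x* = 2.4669.
The Pigouvian subsidy equals MEB at x*: 6.77 + 0.90×2.4669 = 8.9902.

subsidy = 8.99 per unit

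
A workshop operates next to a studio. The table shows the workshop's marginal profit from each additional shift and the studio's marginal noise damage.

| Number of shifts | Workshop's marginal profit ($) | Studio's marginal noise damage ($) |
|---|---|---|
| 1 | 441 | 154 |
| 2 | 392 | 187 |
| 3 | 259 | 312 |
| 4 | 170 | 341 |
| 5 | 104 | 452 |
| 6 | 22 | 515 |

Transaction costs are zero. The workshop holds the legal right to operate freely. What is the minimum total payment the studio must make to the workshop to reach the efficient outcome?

$555

Left alone the workshop would choose level 6 (marginal profit stays positive).
Efficient level: k* = 2 (marginal profit ≥ marginal noise damage through 2).
The studio must at least cover the workshop's forgone profit from cutting 6→2: 259 + 170 + 104 + 22 = 555.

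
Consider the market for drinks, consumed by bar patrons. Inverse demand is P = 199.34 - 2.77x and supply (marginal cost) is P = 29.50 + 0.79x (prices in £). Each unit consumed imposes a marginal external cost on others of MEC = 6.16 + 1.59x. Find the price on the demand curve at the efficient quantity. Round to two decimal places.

P = £111.30

Social marginal benefit = demand − MEC = 193.18 - 4.36x.
Set SMB = MC: 193.18 - 4.36x = 29.50 + 0.79x → x* = 31.7825.
Consumer price on the demand curve at x*: 199.34 − 2.77×31.7825 = 111.3025.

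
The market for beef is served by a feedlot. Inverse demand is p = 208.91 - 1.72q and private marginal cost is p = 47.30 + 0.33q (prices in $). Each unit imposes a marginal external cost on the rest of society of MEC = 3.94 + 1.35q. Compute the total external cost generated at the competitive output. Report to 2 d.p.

$4505.61

Market equilibrium (private): 47.30 + 0.33q = 208.91 - 1.72q → q_m = 78.8341.
Total external cost = ∫₀^{q_m} (3.94 + 1.35q) dq = 3.94×78.8341 + ½×1.35×78.8341² = 4505.6067.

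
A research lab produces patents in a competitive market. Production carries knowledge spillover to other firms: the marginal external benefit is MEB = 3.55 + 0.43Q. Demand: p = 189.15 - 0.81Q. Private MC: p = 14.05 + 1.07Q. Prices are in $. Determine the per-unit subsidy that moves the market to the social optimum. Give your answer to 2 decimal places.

subsidy = $56.53 per unit

Social marginal cost = private MC − MEB = 10.50 + 0.64Q.
Set SMC = demand: 10.50 + 0.64Q = 189.15 - 0.81Q → Q* = 123.2069.
The Pigouvian subsidy equals MEB at Q*: 3.55 + 0.43×123.2069 = 56.5290.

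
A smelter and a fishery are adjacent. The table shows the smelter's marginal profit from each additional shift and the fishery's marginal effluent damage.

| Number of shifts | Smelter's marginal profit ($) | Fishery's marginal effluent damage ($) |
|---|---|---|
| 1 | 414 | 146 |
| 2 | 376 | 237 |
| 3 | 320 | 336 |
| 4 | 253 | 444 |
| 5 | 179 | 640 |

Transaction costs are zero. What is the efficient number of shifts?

2

Bargaining reaches the level where marginal profit last exceeds marginal effluent damage.
That holds through level 2 (376 ≥ 237) but not at 3 (320 < 336).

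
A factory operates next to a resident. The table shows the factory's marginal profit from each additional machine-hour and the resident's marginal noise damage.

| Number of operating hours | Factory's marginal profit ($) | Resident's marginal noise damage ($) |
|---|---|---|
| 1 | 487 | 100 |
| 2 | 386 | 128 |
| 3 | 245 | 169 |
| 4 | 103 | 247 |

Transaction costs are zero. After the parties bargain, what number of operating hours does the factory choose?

3

Bargaining reaches the level where marginal profit last exceeds marginal noise damage.
That holds through level 3 (245 ≥ 169) but not at 4 (103 < 247).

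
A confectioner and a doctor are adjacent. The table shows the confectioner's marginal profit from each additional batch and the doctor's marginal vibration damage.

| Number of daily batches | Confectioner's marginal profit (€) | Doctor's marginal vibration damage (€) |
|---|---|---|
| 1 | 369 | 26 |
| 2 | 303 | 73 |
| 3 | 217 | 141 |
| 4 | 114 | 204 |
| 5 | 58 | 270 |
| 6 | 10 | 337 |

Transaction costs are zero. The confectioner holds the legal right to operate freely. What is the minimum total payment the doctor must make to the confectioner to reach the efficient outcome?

Left alone the confectioner would choose level 6 (marginal profit stays positive).
Efficient level: k* = 3 (marginal profit ≥ marginal vibration damage through 3).
The doctor must at least cover the confectioner's forgone profit from cutting 6→3: 114 + 58 + 10 = 182.

€182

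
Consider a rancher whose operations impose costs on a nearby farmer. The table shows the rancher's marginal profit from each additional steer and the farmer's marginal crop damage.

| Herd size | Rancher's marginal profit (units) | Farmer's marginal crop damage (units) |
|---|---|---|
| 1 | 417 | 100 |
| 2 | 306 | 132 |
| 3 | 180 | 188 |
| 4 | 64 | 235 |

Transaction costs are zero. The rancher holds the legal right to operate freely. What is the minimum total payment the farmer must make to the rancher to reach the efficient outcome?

244

Left alone the rancher would choose level 4 (marginal profit stays positive).
Efficient level: k* = 2 (marginal profit ≥ marginal crop damage through 2).
The farmer must at least cover the rancher's forgone profit from cutting 4→2: 180 + 64 = 244.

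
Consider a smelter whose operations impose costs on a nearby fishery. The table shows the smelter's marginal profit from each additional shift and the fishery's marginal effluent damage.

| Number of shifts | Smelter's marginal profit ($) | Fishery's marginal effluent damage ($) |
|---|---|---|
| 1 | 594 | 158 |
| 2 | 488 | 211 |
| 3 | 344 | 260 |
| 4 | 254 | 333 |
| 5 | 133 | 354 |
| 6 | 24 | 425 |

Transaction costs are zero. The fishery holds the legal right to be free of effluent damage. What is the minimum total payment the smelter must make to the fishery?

Efficient level: marginal profit ≥ marginal effluent damage through level 3, so k* = 3.
With the fishery holding the right, the smelter must at least compensate total damage at k*: 158 + 211 + 260 = 629.

$629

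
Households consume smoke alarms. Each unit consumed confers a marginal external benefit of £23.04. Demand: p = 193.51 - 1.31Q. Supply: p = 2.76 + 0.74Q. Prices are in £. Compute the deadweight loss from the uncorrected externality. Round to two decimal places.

DWL = £129.47

Market equilibrium (private): 2.76 + 0.74Q = 193.51 - 1.31Q → Q_m = 93.0488.
Social marginal benefit = demand + MEB = 216.55 - 1.31Q.
Set SMB = MC: 216.55 - 1.31Q = 2.76 + 0.74Q → Q* = 104.2878.
The loss is the area between SMB and MC from Q* to Q_m; with linear curves that's a triangle of height MEB(Q_m).
DWL = ½ × 11.2390 × 23.0400 = 129.4733.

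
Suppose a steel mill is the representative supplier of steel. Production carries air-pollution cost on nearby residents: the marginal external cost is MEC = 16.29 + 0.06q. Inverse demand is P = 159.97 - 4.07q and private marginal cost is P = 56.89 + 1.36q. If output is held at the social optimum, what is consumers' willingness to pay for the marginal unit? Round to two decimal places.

P = 95.63

Social marginal cost = private MC + MEC = 73.18 + 1.42q.
Set SMC = demand: 73.18 + 1.42q = 159.97 - 4.07q → q* = 15.8087.
Consumer price on the demand curve at q*: 159.97 − 4.07×15.8087 = 95.6286.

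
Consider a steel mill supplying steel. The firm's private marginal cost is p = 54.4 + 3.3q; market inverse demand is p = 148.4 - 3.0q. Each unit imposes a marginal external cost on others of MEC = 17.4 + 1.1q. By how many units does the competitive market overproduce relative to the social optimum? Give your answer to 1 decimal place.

4.6 units

Market equilibrium (private): 54.4 + 3.3q = 148.4 - 3.0q → q_m = 14.9206.
Social marginal cost = private MC + MEC = 71.8 + 4.4q.
Set SMC = demand: 71.8 + 4.4q = 148.4 - 3.0q → q* = 10.3514.
Gap = |14.9206 − 10.3514| = 4.5692.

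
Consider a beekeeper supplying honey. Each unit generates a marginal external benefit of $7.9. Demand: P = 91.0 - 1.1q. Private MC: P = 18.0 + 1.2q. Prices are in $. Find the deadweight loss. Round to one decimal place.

DWL = $13.6

Market equilibrium (private): 18.0 + 1.2q = 91.0 - 1.1q → q_m = 31.7391.
Social marginal cost = private MC − MEB = 10.1 + 1.2q.
Set SMC = demand: 10.1 + 1.2q = 91.0 - 1.1q → q* = 35.1739.
Between q* and q_m the wedge demand − SMC runs linearly from 0 to MEB(q_m), so the loss is a triangle.
DWL = ½ × 3.4348 × 7.9000 = 13.5675.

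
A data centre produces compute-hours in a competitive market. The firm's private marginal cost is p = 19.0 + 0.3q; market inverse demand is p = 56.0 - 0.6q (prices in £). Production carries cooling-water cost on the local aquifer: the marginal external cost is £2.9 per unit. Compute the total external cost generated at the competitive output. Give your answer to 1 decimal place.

£119.2

Market equilibrium (private): 19.0 + 0.3q = 56.0 - 0.6q → q_m = 41.1111.
Total external cost = MEC × q_m = 2.9 × 41.1111 = 119.2222.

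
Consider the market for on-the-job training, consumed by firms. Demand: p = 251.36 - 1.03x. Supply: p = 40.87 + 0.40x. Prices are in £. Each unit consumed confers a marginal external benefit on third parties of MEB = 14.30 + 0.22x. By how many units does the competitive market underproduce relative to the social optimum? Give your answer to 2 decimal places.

Market equilibrium (private): 40.87 + 0.40x = 251.36 - 1.03x → x_m = 147.1958.
Social marginal benefit = demand + MEB = 265.66 - 0.81x.
Set SMB = MC: 265.66 - 0.81x = 40.87 + 0.40x → x* = 185.7769.
Gap = |147.1958 − 185.7769| = 38.5811.

38.58 units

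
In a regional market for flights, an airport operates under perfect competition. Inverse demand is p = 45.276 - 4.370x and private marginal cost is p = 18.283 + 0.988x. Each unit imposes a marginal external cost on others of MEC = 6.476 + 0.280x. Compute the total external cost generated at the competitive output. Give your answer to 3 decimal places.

Market equilibrium (private): 18.283 + 0.988x = 45.276 - 4.370x → x_m = 5.0379.
Total external cost = ∫₀^{x_m} (6.476 + 0.280x) dx = 6.476×5.0379 + ½×0.280×5.0379² = 36.1787.

36.179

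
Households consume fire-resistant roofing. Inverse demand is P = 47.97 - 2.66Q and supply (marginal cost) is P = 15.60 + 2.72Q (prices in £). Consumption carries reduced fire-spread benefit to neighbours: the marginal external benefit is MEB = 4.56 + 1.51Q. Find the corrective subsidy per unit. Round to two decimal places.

subsidy = £18.97 per unit

Social marginal benefit = demand + MEB = 52.53 - 1.15Q.
Set SMB = MC: 52.53 - 1.15Q = 15.60 + 2.72Q → Q* = 9.5426.
The Pigouvian subsidy equals MEB at Q*: 4.56 + 1.51×9.5426 = 18.9693.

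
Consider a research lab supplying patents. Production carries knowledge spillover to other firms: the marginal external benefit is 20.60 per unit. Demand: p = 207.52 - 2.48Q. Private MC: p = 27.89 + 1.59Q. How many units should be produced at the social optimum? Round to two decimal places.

Q* = 49.20

Social marginal cost = private MC − MEB = 7.29 + 1.59Q.
Set SMC = demand: 7.29 + 1.59Q = 207.52 - 2.48Q → Q* = 49.1966.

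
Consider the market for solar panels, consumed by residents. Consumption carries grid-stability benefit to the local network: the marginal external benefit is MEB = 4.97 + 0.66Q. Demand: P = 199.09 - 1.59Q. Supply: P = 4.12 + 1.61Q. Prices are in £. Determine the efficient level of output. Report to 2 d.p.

Q* = 78.72

Social marginal benefit = demand + MEB = 204.06 - 0.93Q.
Set SMB = MC: 204.06 - 0.93Q = 4.12 + 1.61Q → Q* = 78.7165.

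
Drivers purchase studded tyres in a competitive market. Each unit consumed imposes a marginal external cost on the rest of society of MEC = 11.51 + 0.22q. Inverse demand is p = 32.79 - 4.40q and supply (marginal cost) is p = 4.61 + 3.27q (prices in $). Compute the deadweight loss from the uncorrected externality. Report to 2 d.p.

DWL = $9.62

Market equilibrium (private): 4.61 + 3.27q = 32.79 - 4.40q → q_m = 3.6741.
Social marginal benefit = demand − MEC = 21.28 - 4.62q.
Set SMB = MC: 21.28 - 4.62q = 4.61 + 3.27q → q* = 2.1128.
Height of the DWL triangle at q_m is MC(q_m) − SMB(q_m) = MEC(q_m) = 12.3183.
DWL = ½ × 1.5613 × 12.3183 = 9.6163.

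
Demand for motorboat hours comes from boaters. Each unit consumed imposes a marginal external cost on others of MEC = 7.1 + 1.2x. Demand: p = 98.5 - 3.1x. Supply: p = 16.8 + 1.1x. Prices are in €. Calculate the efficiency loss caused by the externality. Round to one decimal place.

Market equilibrium (private): 16.8 + 1.1x = 98.5 - 3.1x → x_m = 19.4524.
Social marginal benefit = demand − MEC = 91.4 - 4.3x.
Set SMB = MC: 91.4 - 4.3x = 16.8 + 1.1x → x* = 13.8148.
Height of the DWL triangle at x_m is MC(x_m) − SMB(x_m) = MEC(x_m) = 30.4429.
DWL = ½ × 5.6376 × 30.4429 = 85.8124.

DWL = €85.8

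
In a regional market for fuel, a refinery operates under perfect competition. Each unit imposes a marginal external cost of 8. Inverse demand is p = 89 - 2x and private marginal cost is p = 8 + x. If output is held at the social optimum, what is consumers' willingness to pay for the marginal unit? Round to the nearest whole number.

P = 40

Social marginal cost = private MC + MEC = 16 + x.
Set SMC = demand: 16 + x = 89 - 2x → x* = 24.3333.
Consumer price on the demand curve at x*: 89 − 2×24.3333 = 40.3334.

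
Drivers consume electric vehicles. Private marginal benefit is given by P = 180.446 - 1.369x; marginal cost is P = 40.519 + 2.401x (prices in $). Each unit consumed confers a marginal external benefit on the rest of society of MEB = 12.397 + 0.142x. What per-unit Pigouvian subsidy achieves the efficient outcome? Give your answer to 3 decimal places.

Social marginal benefit = demand + MEB = 192.843 - 1.227x.
Set SMB = MC: 192.843 - 1.227x = 40.519 + 2.401x → x* = 41.9857.
The Pigouvian subsidy equals MEB at x*: 12.397 + 0.142×41.9857 = 18.3590.

subsidy = $18.359 per unit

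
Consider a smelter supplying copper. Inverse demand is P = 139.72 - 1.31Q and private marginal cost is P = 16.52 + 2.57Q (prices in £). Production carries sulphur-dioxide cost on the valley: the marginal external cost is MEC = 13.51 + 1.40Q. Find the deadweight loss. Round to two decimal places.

Market equilibrium (private): 16.52 + 2.57Q = 139.72 - 1.31Q → Q_m = 31.7526.
Social marginal cost = private MC + MEC = 30.03 + 3.97Q.
Set SMC = demand: 30.03 + 3.97Q = 139.72 - 1.31Q → Q* = 20.7746.
Between Q* and Q_m the wedge SMC − demand runs linearly from 0 to MEC(Q_m), so the loss is a triangle.
DWL = ½ × 10.9780 × 57.9636 = 318.1622.

DWL = £318.16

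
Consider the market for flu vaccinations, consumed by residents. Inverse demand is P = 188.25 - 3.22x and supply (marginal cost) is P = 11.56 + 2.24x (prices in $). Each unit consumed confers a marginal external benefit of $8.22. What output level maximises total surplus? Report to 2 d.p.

Social marginal benefit = demand + MEB = 196.47 - 3.22x.
Set SMB = MC: 196.47 - 3.22x = 11.56 + 2.24x → x* = 33.8663.

x* = 33.87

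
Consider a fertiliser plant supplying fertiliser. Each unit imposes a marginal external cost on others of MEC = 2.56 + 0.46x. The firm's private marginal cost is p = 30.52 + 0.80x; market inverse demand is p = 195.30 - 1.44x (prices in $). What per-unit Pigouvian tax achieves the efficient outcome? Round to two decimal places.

tax = $30.20 per unit

Social marginal cost = private MC + MEC = 33.08 + 1.26x.
Set SMC = demand: 33.08 + 1.26x = 195.30 - 1.44x → x* = 60.0815.
The Pigouvian tax equals MEC at x*: 2.56 + 0.46×60.0815 = 30.1975.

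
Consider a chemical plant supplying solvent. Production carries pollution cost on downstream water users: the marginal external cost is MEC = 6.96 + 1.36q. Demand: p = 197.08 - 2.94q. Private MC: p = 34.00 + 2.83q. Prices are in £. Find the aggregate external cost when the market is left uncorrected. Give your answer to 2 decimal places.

Market equilibrium (private): 34.00 + 2.83q = 197.08 - 2.94q → q_m = 28.2634.
Total external cost = ∫₀^{q_m} (6.96 + 1.36q) dq = 6.96×28.2634 + ½×1.36×28.2634² = 739.9107.

£739.91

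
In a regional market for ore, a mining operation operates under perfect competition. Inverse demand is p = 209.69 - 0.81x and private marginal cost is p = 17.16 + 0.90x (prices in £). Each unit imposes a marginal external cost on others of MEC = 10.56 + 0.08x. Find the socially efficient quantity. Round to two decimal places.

x* = 101.66

Social marginal cost = private MC + MEC = 27.72 + 0.98x.
Set SMC = demand: 27.72 + 0.98x = 209.69 - 0.81x → x* = 101.6592.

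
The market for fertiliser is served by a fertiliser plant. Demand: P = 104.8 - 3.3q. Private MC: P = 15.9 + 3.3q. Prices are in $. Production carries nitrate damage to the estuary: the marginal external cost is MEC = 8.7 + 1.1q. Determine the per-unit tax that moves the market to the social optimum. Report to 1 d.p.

Social marginal cost = private MC + MEC = 24.6 + 4.4q.
Set SMC = demand: 24.6 + 4.4q = 104.8 - 3.3q → q* = 10.4156.
The Pigouvian tax equals MEC at q*: 8.7 + 1.1×10.4156 = 20.1572.

tax = $20.2 per unit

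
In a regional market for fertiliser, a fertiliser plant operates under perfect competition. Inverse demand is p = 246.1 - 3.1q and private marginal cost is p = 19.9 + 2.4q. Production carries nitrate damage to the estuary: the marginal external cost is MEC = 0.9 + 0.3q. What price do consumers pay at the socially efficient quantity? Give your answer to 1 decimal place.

Social marginal cost = private MC + MEC = 20.8 + 2.7q.
Set SMC = demand: 20.8 + 2.7q = 246.1 - 3.1q → q* = 38.8448.
Consumer price on the demand curve at q*: 246.1 − 3.1×38.8448 = 125.6811.

P = 125.7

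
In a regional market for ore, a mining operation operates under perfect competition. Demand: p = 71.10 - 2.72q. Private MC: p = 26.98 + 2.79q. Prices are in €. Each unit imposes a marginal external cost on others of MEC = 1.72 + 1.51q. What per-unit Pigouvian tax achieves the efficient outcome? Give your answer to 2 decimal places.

Social marginal cost = private MC + MEC = 28.70 + 4.30q.
Set SMC = demand: 28.70 + 4.30q = 71.10 - 2.72q → q* = 6.0399.
The Pigouvian tax equals MEC at q*: 1.72 + 1.51×6.0399 = 10.8402.

tax = €10.84 per unit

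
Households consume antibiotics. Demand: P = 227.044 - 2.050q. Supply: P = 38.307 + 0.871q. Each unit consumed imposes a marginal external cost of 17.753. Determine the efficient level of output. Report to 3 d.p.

q* = 58.536

Social marginal benefit = demand − MEC = 209.291 - 2.050q.
Set SMB = MC: 209.291 - 2.050q = 38.307 + 0.871q → q* = 58.5361.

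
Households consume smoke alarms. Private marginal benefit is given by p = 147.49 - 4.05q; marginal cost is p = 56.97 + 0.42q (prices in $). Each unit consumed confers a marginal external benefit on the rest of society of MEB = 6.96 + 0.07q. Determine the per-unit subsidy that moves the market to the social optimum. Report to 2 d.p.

Social marginal benefit = demand + MEB = 154.45 - 3.98q.
Set SMB = MC: 154.45 - 3.98q = 56.97 + 0.42q → q* = 22.1545.
The Pigouvian subsidy equals MEB at q*: 6.96 + 0.07×22.1545 = 8.5108.

subsidy = $8.51 per unit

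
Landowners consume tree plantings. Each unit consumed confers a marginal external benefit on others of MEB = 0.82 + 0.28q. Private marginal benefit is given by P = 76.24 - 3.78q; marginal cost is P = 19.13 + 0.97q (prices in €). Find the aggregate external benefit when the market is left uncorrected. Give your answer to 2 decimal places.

Market equilibrium (private): 19.13 + 0.97q = 76.24 - 3.78q → q_m = 12.0232.
Total external benefit = ∫₀^{q_m} (0.82 + 0.28q) dq = 0.82×12.0232 + ½×0.28×12.0232² = 30.0971.

€30.10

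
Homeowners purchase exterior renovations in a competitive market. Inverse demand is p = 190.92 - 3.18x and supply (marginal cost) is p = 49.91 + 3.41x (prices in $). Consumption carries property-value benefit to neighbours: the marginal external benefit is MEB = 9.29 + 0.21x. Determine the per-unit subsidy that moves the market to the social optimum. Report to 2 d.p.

subsidy = $14.24 per unit

Social marginal benefit = demand + MEB = 200.21 - 2.97x.
Set SMB = MC: 200.21 - 2.97x = 49.91 + 3.41x → x* = 23.5580.
The Pigouvian subsidy equals MEB at x*: 9.29 + 0.21×23.5580 = 14.2372.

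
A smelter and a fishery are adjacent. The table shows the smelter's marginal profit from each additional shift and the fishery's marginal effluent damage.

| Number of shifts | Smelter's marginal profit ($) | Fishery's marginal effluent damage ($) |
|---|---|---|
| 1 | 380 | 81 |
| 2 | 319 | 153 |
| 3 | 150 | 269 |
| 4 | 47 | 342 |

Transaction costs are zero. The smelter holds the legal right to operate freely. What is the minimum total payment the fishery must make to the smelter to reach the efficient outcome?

Left alone the smelter would choose level 4 (marginal profit stays positive).
Efficient level: k* = 2 (marginal profit ≥ marginal effluent damage through 2).
The fishery must at least cover the smelter's forgone profit from cutting 4→2: 150 + 47 = 197.

$197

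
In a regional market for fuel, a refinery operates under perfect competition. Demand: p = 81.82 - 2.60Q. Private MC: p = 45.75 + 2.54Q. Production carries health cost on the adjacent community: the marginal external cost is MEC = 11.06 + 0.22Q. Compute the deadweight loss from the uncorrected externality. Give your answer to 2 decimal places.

DWL = 14.82

Market equilibrium (private): 45.75 + 2.54Q = 81.82 - 2.60Q → Q_m = 7.0175.
Social marginal cost = private MC + MEC = 56.81 + 2.76Q.
Set SMC = demand: 56.81 + 2.76Q = 81.82 - 2.60Q → Q* = 4.6660.
Height of the DWL triangle at Q_m is SMC(Q_m) − demand(Q_m) = MEC(Q_m) = 12.6039.
DWL = ½ × 2.3515 × 12.6039 = 14.8190.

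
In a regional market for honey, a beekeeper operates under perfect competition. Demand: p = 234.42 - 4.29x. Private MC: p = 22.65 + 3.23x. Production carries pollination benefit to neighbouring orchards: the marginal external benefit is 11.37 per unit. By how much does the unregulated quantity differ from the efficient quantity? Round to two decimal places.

1.51 units

Market equilibrium (private): 22.65 + 3.23x = 234.42 - 4.29x → x_m = 28.1609.
Social marginal cost = private MC − MEB = 11.28 + 3.23x.
Set SMC = demand: 11.28 + 3.23x = 234.42 - 4.29x → x* = 29.6729.
Gap = |28.1609 − 29.6729| = 1.5120.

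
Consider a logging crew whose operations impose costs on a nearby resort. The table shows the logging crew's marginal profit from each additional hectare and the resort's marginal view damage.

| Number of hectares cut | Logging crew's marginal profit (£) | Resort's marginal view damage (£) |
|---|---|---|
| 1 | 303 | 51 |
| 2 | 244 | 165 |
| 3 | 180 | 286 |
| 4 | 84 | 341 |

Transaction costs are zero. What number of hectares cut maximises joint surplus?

Bargaining reaches the level where marginal profit last exceeds marginal view damage.
That holds through level 2 (244 ≥ 165) but not at 3 (180 < 286).

2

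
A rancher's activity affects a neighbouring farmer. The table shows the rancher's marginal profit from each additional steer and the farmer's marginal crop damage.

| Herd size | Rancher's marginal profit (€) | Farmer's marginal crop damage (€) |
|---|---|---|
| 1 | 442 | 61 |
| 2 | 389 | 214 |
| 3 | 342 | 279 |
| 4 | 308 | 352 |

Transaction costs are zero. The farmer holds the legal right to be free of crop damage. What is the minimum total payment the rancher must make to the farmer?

€554

Efficient level: marginal profit ≥ marginal crop damage through level 3, so k* = 3.
With the farmer holding the right, the rancher must at least compensate total damage at k*: 61 + 214 + 279 = 554.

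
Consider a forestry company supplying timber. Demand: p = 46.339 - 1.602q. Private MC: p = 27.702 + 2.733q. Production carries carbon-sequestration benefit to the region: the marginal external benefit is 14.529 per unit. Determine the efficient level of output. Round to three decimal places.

q* = 7.651

Social marginal cost = private MC − MEB = 13.173 + 2.733q.
Set SMC = demand: 13.173 + 2.733q = 46.339 - 1.602q → q* = 7.6507.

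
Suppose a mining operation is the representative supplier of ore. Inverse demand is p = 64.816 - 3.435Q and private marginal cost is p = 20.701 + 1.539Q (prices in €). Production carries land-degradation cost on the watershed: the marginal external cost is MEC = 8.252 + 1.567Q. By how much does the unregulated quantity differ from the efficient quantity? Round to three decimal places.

Market equilibrium (private): 20.701 + 1.539Q = 64.816 - 3.435Q → Q_m = 8.8691.
Social marginal cost = private MC + MEC = 28.953 + 3.106Q.
Set SMC = demand: 28.953 + 3.106Q = 64.816 - 3.435Q → Q* = 5.4828.
Gap = |8.8691 − 5.4828| = 3.3863.

3.386 units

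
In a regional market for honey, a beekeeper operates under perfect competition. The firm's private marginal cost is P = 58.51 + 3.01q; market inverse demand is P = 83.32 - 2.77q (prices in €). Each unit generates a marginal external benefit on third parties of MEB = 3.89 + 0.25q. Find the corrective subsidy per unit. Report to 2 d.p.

Social marginal cost = private MC − MEB = 54.62 + 2.76q.
Set SMC = demand: 54.62 + 2.76q = 83.32 - 2.77q → q* = 5.1899.
The Pigouvian subsidy equals MEB at q*: 3.89 + 0.25×5.1899 = 5.1875.

subsidy = €5.19 per unit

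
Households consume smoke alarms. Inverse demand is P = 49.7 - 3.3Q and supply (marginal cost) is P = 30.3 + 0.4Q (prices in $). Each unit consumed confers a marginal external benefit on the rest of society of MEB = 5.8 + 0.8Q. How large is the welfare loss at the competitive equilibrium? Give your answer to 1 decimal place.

Market equilibrium (private): 30.3 + 0.4Q = 49.7 - 3.3Q → Q_m = 5.2432.
Social marginal benefit = demand + MEB = 55.5 - 2.5Q.
Set SMB = MC: 55.5 - 2.5Q = 30.3 + 0.4Q → Q* = 8.6897.
Between Q* and Q_m the wedge SMB − MC runs linearly from 0 to MEB(Q_m), so the loss is a triangle.
DWL = ½ × 3.4465 × 9.9946 = 17.2232.

DWL = $17.2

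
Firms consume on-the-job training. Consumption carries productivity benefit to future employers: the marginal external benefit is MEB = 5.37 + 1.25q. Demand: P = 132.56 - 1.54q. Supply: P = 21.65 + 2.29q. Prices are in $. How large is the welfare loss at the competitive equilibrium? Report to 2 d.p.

Market equilibrium (private): 21.65 + 2.29q = 132.56 - 1.54q → q_m = 28.9582.
Social marginal benefit = demand + MEB = 137.93 - 0.29q.
Set SMB = MC: 137.93 - 0.29q = 21.65 + 2.29q → q* = 45.0698.
The welfare-loss triangle has base |q_m − q*| and height MEB(q_m) (the vertical gap between SMB and MC is zero at q* and MEB at q_m).
DWL = ½ × 16.1116 × 41.5678 = 334.8619.

DWL = $334.86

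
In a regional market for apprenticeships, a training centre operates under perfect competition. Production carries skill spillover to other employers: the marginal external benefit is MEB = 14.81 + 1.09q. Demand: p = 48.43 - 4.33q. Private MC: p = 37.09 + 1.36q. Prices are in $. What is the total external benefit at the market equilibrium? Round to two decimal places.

$31.68

Market equilibrium (private): 37.09 + 1.36q = 48.43 - 4.33q → q_m = 1.9930.
Total external benefit = ∫₀^{q_m} (14.81 + 1.09q) dq = 14.81×1.9930 + ½×1.09×1.9930² = 31.6811.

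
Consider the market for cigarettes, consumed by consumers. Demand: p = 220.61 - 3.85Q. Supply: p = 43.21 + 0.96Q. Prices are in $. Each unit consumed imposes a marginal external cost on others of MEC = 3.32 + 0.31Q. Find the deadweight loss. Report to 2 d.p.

DWL = $21.26

Market equilibrium (private): 43.21 + 0.96Q = 220.61 - 3.85Q → Q_m = 36.8815.
Social marginal benefit = demand − MEC = 217.29 - 4.16Q.
Set SMB = MC: 217.29 - 4.16Q = 43.21 + 0.96Q → Q* = 34.0000.
The welfare-loss triangle has base |Q_m − Q*| and height MEC(Q_m) (the vertical gap between SMB and MC is zero at Q* and MEC at Q_m).
DWL = ½ × 2.8815 × 14.7533 = 21.2558.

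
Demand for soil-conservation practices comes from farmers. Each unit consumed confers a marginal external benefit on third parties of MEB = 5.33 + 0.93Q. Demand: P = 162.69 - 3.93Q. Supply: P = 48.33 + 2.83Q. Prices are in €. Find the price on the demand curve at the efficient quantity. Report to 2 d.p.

P = €82.01

Social marginal benefit = demand + MEB = 168.02 - 3.00Q.
Set SMB = MC: 168.02 - 3.00Q = 48.33 + 2.83Q → Q* = 20.5300.
Consumer price on the demand curve at Q*: 162.69 − 3.93×20.5300 = 82.0071.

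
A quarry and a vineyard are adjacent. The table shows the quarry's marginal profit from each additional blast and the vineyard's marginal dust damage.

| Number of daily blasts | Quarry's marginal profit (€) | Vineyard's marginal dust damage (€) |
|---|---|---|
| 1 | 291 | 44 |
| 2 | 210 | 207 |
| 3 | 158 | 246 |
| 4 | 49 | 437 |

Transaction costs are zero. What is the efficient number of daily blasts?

2

Bargaining reaches the level where marginal profit last exceeds marginal dust damage.
That holds through level 2 (210 ≥ 207) but not at 3 (158 < 246).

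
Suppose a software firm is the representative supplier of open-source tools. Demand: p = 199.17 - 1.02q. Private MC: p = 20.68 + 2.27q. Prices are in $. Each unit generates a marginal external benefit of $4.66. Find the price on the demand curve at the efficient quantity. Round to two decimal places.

P = $142.39

Social marginal cost = private MC − MEB = 16.02 + 2.27q.
Set SMC = demand: 16.02 + 2.27q = 199.17 - 1.02q → q* = 55.6687.
Consumer price on the demand curve at q*: 199.17 − 1.02×55.6687 = 142.3879.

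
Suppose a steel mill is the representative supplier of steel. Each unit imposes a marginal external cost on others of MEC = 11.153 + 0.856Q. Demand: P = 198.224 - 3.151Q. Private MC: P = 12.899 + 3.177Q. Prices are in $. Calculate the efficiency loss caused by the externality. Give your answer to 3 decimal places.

DWL = $91.318

Market equilibrium (private): 12.899 + 3.177Q = 198.224 - 3.151Q → Q_m = 29.2865.
Social marginal cost = private MC + MEC = 24.052 + 4.033Q.
Set SMC = demand: 24.052 + 4.033Q = 198.224 - 3.151Q → Q* = 24.2444.
The welfare-loss triangle has base |Q_m − Q*| and height MEC(Q_m) (the vertical gap between SMC and demand is zero at Q* and MEC at Q_m).
DWL = ½ × 5.0421 × 36.2222 = 91.3180.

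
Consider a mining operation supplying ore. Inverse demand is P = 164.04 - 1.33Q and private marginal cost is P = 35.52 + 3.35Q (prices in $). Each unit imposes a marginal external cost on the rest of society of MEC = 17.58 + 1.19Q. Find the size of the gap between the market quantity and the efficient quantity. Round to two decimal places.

Market equilibrium (private): 35.52 + 3.35Q = 164.04 - 1.33Q → Q_m = 27.4615.
Social marginal cost = private MC + MEC = 53.10 + 4.54Q.
Set SMC = demand: 53.10 + 4.54Q = 164.04 - 1.33Q → Q* = 18.8995.
Gap = |27.4615 − 18.8995| = 8.5620.

8.56 units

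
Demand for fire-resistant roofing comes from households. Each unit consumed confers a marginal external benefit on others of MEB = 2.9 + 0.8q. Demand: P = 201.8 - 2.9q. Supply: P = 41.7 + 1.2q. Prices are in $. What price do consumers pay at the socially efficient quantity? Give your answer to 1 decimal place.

Social marginal benefit = demand + MEB = 204.7 - 2.1q.
Set SMB = MC: 204.7 - 2.1q = 41.7 + 1.2q → q* = 49.3939.
Consumer price on the demand curve at q*: 201.8 − 2.9×49.3939 = 58.5577.

P = $58.6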